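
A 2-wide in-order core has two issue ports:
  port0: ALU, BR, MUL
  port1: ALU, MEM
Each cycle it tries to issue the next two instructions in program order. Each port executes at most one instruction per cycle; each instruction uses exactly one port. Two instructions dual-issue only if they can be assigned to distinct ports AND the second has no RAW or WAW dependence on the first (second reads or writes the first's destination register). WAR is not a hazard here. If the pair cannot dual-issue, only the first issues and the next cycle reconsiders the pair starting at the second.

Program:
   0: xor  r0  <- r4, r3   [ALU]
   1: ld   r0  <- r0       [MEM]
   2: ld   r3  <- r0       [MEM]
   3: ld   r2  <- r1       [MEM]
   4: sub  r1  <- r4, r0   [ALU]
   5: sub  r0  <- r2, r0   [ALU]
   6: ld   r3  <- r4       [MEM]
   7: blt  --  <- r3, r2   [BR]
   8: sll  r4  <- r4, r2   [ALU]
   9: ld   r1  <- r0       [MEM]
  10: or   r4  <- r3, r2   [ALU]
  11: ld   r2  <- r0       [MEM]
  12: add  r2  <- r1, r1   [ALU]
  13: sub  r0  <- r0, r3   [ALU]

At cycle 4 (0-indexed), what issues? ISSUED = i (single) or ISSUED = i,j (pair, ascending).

ISSUED = 5,6

#0 head=0: xor i0 RAW+WAW r0
#1 head=1: ld i1 no-port MEM/MEM
#2 head=2: ld i2 no-port MEM/MEM
#3 head=3: ld+sub i3/i4 pair
#4 head=5: sub+ld i5/i6 pair
#5 head=7: blt+sll i7/i8 pair
#6 head=9: ld+or i9/i10 pair
#7 head=11: ld i11 WAW r2
#8 head=12: add+sub i12/i13 pair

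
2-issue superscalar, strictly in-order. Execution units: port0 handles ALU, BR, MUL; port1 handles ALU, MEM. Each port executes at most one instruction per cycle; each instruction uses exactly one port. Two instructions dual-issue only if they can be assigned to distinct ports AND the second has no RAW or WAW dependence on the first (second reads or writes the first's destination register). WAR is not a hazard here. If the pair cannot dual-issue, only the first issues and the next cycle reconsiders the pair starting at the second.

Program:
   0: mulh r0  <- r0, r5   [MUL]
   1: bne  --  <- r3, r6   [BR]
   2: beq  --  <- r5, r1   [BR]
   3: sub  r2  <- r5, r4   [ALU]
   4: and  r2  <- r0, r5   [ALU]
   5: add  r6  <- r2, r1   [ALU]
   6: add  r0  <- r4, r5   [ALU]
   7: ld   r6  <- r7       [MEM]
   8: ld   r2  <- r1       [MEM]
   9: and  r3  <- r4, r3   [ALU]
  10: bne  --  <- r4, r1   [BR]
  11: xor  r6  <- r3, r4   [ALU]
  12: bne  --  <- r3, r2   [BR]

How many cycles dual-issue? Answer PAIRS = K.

PAIRS = 4

c0: i0 mulh.MUL  no-port MUL/BR
c1: i1 bne.BR  no-port BR/BR
c2: i2+i3 beq.BR/sub.ALU  pair
c3: i4 and.ALU  RAW r2
c4: i5+i6 add.ALU/add.ALU  pair
c5: i7 ld.MEM  no-port MEM/MEM
c6: i8+i9 ld.MEM/and.ALU  pair
c7: i10+i11 bne.BR/xor.ALU  pair
c8: i12 bne.BR  tail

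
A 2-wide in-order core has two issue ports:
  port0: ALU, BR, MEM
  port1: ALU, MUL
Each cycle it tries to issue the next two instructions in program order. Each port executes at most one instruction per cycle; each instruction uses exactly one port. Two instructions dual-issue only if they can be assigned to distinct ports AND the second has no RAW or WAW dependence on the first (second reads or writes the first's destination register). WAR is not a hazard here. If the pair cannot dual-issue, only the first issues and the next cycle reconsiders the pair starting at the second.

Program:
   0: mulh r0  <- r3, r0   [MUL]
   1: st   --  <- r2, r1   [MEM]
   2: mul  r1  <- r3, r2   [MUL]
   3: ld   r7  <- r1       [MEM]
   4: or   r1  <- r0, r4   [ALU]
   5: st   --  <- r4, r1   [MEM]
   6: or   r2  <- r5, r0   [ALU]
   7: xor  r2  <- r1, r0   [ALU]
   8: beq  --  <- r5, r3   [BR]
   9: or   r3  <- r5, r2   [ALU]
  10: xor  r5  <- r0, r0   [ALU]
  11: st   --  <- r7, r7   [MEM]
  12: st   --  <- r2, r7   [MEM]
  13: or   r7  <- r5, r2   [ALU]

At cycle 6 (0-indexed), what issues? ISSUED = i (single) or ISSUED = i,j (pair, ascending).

ISSUED = 11

[0] i0/i1  mulh.MUL+st.MEM  -- 2-wide
[1] i2  mul.MUL  -- RAW r1
[2] i3/i4  ld.MEM+or.ALU  -- 2-wide
[3] i5/i6  st.MEM+or.ALU  -- 2-wide
[4] i7/i8  xor.ALU+beq.BR  -- 2-wide
[5] i9/i10  or.ALU+xor.ALU  -- 2-wide
[6] i11  st.MEM  -- no-port MEM/MEM
[7] i12/i13  st.MEM+or.ALU  -- 2-wide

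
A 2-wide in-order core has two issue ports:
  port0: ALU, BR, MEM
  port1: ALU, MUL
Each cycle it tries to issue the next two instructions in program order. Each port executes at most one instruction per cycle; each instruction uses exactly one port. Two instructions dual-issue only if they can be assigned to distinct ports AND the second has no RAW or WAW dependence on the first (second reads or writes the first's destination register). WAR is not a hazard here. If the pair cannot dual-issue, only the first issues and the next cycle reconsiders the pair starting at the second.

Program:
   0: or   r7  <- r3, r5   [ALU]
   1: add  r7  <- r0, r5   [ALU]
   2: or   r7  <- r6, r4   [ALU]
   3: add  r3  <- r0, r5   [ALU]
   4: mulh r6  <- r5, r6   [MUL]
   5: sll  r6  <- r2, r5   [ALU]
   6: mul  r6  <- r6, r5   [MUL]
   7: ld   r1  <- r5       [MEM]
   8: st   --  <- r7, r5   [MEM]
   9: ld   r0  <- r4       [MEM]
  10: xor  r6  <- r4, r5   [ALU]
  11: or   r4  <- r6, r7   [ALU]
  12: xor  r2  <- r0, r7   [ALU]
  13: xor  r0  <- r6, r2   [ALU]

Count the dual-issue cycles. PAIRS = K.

PAIRS = 4

#0 head=0: or i0 WAW r7
#1 head=1: add i1 WAW r7
#2 head=2: or+add i2/i3 dual
#3 head=4: mulh i4 WAW r6
#4 head=5: sll i5 RAW+WAW r6
#5 head=6: mul+ld i6/i7 dual
#6 head=8: st i8 no-port MEM/MEM
#7 head=9: ld+xor i9/i10 dual
#8 head=11: or+xor i11/i12 dual
#9 head=13: xor i13 tail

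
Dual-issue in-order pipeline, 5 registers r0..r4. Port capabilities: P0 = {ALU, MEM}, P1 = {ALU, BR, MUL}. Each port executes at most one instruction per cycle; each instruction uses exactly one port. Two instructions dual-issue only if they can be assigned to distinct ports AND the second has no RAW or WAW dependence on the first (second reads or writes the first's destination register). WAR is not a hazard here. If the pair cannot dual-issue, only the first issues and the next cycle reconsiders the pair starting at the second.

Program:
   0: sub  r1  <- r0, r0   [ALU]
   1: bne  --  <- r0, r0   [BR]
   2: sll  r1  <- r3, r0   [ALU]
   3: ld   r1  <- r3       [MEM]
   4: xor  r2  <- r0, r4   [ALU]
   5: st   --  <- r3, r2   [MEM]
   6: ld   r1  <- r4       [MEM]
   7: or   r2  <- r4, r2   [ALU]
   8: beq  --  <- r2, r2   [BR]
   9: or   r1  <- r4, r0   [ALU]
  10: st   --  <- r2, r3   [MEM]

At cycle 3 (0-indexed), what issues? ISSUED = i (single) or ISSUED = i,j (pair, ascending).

t=0 i0&i1:sub+bne ; 2-wide
t=1 i2:sll ; WAW r1
t=2 i3&i4:ld+xor ; 2-wide
t=3 i5:st ; no-port MEM/MEM
t=4 i6&i7:ld+or ; 2-wide
t=5 i8&i9:beq+or ; 2-wide
t=6 i10:st ; tail

ISSUED = 5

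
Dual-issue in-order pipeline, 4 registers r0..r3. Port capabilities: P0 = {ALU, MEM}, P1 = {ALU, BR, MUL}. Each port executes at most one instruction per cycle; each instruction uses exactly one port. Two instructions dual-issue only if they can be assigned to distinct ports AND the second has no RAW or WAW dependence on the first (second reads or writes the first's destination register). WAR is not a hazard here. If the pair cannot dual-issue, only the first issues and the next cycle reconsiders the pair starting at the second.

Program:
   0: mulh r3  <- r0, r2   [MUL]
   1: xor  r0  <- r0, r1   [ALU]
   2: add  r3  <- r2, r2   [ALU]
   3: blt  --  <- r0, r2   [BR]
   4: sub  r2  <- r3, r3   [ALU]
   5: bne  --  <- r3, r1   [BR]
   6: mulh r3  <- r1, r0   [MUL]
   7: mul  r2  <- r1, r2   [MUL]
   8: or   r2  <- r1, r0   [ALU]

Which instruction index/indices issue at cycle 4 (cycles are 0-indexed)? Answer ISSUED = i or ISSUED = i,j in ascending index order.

ISSUED = 7

  cy0 -> i0&i1 (mulh;xor) dual
  cy1 -> i2&i3 (add;blt) dual
  cy2 -> i4&i5 (sub;bne) dual
  cy3 -> i6 (mulh) no-port MUL/MUL
  cy4 -> i7 (mul) WAW r2
  cy5 -> i8 (or) tail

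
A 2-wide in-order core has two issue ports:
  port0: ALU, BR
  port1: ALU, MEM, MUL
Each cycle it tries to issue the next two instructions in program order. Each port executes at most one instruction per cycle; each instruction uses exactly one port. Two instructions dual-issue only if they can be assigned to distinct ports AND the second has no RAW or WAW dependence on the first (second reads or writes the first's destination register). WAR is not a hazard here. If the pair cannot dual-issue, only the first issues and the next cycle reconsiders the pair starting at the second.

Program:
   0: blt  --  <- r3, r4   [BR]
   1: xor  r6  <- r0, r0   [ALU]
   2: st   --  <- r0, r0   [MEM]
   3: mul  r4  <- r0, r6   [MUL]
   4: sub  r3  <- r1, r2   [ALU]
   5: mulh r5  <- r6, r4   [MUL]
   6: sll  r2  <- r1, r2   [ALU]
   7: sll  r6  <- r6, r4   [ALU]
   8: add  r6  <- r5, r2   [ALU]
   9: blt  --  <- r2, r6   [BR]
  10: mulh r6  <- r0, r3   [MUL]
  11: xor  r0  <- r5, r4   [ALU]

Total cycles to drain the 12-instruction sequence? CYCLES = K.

[0] i0,i1  blt xor  -- pair
[1] i2  st  -- no-port MEM/MUL
[2] i3,i4  mul sub  -- pair
[3] i5,i6  mulh sll  -- pair
[4] i7  sll  -- WAW r6
[5] i8  add  -- RAW r6
[6] i9,i10  blt mulh  -- pair
[7] i11  xor  -- tail

CYCLES = 8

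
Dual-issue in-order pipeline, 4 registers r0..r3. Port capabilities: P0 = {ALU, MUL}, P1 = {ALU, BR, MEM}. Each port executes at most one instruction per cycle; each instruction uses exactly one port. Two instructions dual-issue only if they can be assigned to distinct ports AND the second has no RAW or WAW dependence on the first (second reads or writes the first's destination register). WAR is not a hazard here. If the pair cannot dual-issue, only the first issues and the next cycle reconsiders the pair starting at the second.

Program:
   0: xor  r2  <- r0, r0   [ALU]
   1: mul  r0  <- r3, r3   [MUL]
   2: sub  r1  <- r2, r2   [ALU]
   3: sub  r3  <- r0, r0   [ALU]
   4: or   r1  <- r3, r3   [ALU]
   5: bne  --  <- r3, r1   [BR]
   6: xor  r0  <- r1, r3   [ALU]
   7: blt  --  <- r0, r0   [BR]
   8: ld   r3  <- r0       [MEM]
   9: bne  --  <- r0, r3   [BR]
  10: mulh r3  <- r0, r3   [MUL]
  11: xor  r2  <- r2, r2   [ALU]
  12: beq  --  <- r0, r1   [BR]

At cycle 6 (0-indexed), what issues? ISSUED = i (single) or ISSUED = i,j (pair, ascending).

0. xor.ALU;mul.MUL @i0/i1  | 2-wide
1. sub.ALU;sub.ALU @i2/i3  | 2-wide
2. or.ALU @i4  | RAW r1
3. bne.BR;xor.ALU @i5/i6  | 2-wide
4. blt.BR @i7  | no-port BR/MEM
5. ld.MEM @i8  | no-port MEM/BR
6. bne.BR;mulh.MUL @i9/i10  | 2-wide
7. xor.ALU;beq.BR @i11/i12  | 2-wide

ISSUED = 9,10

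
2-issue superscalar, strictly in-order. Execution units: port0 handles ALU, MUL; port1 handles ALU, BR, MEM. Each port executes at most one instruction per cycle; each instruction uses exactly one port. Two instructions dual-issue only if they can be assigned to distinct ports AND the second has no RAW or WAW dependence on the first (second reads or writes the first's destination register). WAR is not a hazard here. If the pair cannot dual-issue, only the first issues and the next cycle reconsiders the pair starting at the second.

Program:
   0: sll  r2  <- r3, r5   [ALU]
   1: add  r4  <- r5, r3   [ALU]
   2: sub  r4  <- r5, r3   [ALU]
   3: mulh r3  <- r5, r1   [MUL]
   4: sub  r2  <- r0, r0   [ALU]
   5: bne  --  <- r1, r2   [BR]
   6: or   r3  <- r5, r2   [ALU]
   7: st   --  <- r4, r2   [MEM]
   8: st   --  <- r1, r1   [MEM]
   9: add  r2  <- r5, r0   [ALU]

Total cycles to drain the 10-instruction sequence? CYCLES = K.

#0 head=0: sll/add i0/i1 pair
#1 head=2: sub/mulh i2/i3 pair
#2 head=4: sub i4 RAW r2
#3 head=5: bne/or i5/i6 pair
#4 head=7: st i7 no-port MEM/MEM
#5 head=8: st/add i8/i9 pair

CYCLES = 6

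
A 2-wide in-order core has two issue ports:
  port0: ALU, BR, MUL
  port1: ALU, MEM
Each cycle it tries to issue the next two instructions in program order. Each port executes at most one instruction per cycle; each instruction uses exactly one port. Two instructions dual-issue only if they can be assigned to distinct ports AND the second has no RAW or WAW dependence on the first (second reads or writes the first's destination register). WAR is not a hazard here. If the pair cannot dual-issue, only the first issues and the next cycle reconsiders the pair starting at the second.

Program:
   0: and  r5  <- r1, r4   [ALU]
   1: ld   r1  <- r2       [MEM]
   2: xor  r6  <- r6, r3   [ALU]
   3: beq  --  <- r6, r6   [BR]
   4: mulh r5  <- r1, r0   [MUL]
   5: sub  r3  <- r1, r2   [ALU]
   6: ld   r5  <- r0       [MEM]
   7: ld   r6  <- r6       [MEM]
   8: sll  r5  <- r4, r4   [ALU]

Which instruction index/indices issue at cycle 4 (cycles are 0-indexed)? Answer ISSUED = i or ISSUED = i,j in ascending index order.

  cy0 -> i0,i1 (and.ALU;ld.MEM) 2-wide
  cy1 -> i2 (xor.ALU) RAW r6
  cy2 -> i3 (beq.BR) no-port BR/MUL
  cy3 -> i4,i5 (mulh.MUL;sub.ALU) 2-wide
  cy4 -> i6 (ld.MEM) no-port MEM/MEM
  cy5 -> i7,i8 (ld.MEM;sll.ALU) 2-wide

ISSUED = 6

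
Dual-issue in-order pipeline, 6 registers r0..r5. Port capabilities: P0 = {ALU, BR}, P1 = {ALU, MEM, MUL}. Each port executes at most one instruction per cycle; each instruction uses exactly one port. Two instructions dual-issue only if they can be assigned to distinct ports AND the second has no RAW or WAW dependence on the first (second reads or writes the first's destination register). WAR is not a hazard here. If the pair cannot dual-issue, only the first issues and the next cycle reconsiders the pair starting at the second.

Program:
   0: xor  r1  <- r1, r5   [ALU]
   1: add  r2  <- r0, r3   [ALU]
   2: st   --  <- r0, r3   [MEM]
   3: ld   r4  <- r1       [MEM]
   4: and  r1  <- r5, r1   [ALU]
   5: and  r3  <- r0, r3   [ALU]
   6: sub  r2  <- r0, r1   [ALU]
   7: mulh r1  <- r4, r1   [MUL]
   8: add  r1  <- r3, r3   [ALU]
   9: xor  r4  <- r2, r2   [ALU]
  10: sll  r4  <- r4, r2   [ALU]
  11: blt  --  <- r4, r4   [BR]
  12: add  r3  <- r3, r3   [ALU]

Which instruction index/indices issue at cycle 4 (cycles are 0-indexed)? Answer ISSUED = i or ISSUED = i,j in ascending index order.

0. xor.ALU/add.ALU @i0+i1  | dual
1. st.MEM @i2  | no-port MEM/MEM
2. ld.MEM/and.ALU @i3+i4  | dual
3. and.ALU/sub.ALU @i5+i6  | dual
4. mulh.MUL @i7  | WAW r1
5. add.ALU/xor.ALU @i8+i9  | dual
6. sll.ALU @i10  | RAW r4
7. blt.BR/add.ALU @i11+i12  | dual

ISSUED = 7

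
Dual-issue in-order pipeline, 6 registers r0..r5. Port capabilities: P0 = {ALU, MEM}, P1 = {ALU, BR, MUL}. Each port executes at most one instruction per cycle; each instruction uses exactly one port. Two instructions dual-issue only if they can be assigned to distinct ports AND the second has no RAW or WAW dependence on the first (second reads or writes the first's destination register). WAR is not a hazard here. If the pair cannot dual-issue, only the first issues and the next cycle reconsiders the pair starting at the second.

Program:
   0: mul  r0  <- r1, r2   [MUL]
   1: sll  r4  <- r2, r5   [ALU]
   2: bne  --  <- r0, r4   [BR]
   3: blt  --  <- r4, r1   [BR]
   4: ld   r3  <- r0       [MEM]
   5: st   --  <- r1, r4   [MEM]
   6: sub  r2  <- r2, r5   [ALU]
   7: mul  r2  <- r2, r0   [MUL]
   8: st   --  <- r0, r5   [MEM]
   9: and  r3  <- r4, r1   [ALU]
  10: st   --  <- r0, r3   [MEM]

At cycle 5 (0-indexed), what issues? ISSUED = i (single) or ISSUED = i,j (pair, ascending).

ISSUED = 9

t=0 i0&i1:mul.MUL;sll.ALU ; dual
t=1 i2:bne.BR ; no-port BR/BR
t=2 i3&i4:blt.BR;ld.MEM ; dual
t=3 i5&i6:st.MEM;sub.ALU ; dual
t=4 i7&i8:mul.MUL;st.MEM ; dual
t=5 i9:and.ALU ; RAW r3
t=6 i10:st.MEM ; tail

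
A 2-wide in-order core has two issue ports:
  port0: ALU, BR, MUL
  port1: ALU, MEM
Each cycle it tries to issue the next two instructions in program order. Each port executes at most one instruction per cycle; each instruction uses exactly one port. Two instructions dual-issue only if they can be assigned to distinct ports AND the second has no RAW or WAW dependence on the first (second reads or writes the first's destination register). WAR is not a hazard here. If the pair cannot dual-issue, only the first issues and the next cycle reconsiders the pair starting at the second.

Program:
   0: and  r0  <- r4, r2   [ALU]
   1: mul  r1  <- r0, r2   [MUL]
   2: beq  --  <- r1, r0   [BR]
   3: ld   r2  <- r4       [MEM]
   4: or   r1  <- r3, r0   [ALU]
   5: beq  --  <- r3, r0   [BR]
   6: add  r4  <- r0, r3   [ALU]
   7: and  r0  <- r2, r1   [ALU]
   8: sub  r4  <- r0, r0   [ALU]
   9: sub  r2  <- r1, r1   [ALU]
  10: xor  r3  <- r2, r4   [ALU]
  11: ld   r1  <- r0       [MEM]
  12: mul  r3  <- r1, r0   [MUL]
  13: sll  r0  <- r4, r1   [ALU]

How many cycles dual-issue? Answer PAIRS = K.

c0: i0 and.ALU  RAW r0
c1: i1 mul.MUL  no-port MUL/BR
c2: i2+i3 beq.BR;ld.MEM  dual
c3: i4+i5 or.ALU;beq.BR  dual
c4: i6+i7 add.ALU;and.ALU  dual
c5: i8+i9 sub.ALU;sub.ALU  dual
c6: i10+i11 xor.ALU;ld.MEM  dual
c7: i12+i13 mul.MUL;sll.ALU  dual

PAIRS = 6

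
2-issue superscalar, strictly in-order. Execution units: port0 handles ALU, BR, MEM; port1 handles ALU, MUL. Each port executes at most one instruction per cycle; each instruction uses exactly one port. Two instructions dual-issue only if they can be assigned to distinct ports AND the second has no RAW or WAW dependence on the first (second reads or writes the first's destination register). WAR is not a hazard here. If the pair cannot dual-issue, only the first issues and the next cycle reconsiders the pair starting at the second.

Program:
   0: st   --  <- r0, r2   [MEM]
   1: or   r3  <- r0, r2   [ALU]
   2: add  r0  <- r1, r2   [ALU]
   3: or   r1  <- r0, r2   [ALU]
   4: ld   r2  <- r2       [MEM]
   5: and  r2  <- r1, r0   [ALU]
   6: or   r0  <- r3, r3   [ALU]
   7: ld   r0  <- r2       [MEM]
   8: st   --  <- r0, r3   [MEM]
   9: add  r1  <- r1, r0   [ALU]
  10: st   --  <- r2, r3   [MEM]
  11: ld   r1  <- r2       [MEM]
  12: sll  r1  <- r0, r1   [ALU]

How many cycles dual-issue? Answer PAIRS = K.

c0: i0/i1 st;or  dual
c1: i2 add  RAW r0
c2: i3/i4 or;ld  dual
c3: i5/i6 and;or  dual
c4: i7 ld  no-port MEM/MEM
c5: i8/i9 st;add  dual
c6: i10 st  no-port MEM/MEM
c7: i11 ld  RAW+WAW r1
c8: i12 sll  tail

PAIRS = 4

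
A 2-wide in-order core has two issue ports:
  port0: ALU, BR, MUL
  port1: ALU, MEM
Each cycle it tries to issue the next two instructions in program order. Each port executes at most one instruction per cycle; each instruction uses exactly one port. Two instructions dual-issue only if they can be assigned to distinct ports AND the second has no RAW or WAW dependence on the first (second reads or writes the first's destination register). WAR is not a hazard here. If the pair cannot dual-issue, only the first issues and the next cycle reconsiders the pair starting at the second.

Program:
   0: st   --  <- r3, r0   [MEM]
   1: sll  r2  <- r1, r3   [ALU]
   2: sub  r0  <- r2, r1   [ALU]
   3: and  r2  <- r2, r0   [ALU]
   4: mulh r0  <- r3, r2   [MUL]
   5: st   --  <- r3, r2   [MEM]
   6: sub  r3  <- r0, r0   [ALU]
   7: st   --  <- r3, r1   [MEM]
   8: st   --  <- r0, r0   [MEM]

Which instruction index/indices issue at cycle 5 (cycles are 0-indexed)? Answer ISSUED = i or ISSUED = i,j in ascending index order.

c0: i0&i1 st.MEM+sll.ALU  2-wide
c1: i2 sub.ALU  RAW r0
c2: i3 and.ALU  RAW r2
c3: i4&i5 mulh.MUL+st.MEM  2-wide
c4: i6 sub.ALU  RAW r3
c5: i7 st.MEM  no-port MEM/MEM
c6: i8 st.MEM  tail

ISSUED = 7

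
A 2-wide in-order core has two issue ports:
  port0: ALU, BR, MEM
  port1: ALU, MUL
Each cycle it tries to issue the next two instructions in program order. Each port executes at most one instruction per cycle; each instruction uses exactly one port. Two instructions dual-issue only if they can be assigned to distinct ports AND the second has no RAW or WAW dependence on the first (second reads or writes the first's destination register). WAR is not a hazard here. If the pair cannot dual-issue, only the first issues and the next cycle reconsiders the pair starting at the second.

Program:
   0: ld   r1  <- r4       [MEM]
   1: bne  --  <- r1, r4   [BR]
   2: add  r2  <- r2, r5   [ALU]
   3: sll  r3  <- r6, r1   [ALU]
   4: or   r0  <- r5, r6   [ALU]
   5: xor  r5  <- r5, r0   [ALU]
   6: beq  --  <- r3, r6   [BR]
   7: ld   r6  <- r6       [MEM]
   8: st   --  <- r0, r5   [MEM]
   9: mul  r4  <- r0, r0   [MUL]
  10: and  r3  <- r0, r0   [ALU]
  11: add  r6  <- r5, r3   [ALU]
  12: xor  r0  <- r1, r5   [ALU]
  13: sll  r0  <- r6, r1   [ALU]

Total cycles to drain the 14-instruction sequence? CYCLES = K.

#0 head=0: ld i0 no-port MEM/BR
#1 head=1: bne/add i1/i2 pair
#2 head=3: sll/or i3/i4 pair
#3 head=5: xor/beq i5/i6 pair
#4 head=7: ld i7 no-port MEM/MEM
#5 head=8: st/mul i8/i9 pair
#6 head=10: and i10 RAW r3
#7 head=11: add/xor i11/i12 pair
#8 head=13: sll i13 tail

CYCLES = 9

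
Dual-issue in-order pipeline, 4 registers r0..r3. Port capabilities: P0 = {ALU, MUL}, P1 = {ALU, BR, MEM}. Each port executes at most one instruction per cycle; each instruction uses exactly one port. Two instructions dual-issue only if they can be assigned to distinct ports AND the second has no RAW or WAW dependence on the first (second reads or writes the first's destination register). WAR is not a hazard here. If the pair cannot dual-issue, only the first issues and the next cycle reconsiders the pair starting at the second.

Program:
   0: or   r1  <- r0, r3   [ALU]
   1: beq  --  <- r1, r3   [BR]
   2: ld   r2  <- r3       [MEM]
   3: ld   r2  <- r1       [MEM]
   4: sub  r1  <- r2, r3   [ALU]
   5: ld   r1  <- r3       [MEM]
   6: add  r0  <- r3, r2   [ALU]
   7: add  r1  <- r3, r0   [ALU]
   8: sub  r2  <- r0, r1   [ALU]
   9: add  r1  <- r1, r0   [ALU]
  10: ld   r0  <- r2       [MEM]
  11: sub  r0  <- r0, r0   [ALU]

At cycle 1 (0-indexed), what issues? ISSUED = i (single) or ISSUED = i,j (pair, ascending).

c0: i0 or  RAW r1
c1: i1 beq  no-port BR/MEM
c2: i2 ld  no-port MEM/MEM
c3: i3 ld  RAW r2
c4: i4 sub  WAW r1
c5: i5/i6 ld/add  2-wide
c6: i7 add  RAW r1
c7: i8/i9 sub/add  2-wide
c8: i10 ld  RAW+WAW r0
c9: i11 sub  tail

ISSUED = 1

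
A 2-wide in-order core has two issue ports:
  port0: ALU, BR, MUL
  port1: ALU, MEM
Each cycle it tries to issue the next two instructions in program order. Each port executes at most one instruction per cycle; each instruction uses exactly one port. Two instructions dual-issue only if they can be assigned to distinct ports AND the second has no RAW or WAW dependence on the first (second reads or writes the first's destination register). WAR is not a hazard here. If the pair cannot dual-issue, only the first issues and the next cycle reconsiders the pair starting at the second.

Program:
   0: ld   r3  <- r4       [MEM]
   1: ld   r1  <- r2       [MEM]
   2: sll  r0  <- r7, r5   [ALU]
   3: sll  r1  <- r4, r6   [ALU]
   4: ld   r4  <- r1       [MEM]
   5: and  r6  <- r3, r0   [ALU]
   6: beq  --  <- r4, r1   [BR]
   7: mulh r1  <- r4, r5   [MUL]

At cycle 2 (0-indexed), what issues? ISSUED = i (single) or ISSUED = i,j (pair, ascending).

ISSUED = 3

[0] i0  ld.MEM  -- no-port MEM/MEM
[1] i1,i2  ld.MEM;sll.ALU  -- dual
[2] i3  sll.ALU  -- RAW r1
[3] i4,i5  ld.MEM;and.ALU  -- dual
[4] i6  beq.BR  -- no-port BR/MUL
[5] i7  mulh.MUL  -- tail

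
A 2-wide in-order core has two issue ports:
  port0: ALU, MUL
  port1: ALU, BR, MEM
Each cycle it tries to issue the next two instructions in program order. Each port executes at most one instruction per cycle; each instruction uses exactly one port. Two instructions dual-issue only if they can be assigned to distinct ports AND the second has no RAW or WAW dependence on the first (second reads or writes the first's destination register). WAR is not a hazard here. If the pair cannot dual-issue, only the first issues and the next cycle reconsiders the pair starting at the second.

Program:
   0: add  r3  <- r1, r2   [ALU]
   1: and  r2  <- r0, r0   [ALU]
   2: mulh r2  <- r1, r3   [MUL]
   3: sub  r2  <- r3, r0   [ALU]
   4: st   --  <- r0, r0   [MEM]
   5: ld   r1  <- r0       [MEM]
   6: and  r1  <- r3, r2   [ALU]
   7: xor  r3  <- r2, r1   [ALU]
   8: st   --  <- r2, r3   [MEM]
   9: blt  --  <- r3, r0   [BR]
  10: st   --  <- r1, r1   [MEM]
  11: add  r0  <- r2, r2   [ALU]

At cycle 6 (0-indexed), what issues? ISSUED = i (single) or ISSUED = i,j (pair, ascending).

ISSUED = 8

#0 head=0: add.ALU;and.ALU i0,i1 dual
#1 head=2: mulh.MUL i2 WAW r2
#2 head=3: sub.ALU;st.MEM i3,i4 dual
#3 head=5: ld.MEM i5 WAW r1
#4 head=6: and.ALU i6 RAW r1
#5 head=7: xor.ALU i7 RAW r3
#6 head=8: st.MEM i8 no-port MEM/BR
#7 head=9: blt.BR i9 no-port BR/MEM
#8 head=10: st.MEM;add.ALU i10,i11 dual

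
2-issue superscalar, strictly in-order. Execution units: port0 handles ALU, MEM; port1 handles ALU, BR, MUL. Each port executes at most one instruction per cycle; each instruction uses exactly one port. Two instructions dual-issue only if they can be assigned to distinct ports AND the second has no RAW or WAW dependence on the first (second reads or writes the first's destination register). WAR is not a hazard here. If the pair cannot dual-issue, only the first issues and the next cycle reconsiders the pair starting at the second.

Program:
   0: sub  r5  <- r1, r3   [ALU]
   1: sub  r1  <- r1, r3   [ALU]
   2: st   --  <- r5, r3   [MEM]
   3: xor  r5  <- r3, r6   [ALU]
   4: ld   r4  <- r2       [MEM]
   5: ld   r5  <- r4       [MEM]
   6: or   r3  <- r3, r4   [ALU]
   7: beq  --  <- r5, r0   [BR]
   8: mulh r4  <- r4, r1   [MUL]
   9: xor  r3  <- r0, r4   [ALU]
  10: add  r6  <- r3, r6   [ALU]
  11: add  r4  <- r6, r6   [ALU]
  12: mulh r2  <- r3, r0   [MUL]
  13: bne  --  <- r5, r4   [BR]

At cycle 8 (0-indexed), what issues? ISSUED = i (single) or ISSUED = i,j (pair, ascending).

ISSUED = 11,12

t=0 i0,i1:sub.ALU/sub.ALU ; pair
t=1 i2,i3:st.MEM/xor.ALU ; pair
t=2 i4:ld.MEM ; no-port MEM/MEM
t=3 i5,i6:ld.MEM/or.ALU ; pair
t=4 i7:beq.BR ; no-port BR/MUL
t=5 i8:mulh.MUL ; RAW r4
t=6 i9:xor.ALU ; RAW r3
t=7 i10:add.ALU ; RAW r6
t=8 i11,i12:add.ALU/mulh.MUL ; pair
t=9 i13:bne.BR ; tail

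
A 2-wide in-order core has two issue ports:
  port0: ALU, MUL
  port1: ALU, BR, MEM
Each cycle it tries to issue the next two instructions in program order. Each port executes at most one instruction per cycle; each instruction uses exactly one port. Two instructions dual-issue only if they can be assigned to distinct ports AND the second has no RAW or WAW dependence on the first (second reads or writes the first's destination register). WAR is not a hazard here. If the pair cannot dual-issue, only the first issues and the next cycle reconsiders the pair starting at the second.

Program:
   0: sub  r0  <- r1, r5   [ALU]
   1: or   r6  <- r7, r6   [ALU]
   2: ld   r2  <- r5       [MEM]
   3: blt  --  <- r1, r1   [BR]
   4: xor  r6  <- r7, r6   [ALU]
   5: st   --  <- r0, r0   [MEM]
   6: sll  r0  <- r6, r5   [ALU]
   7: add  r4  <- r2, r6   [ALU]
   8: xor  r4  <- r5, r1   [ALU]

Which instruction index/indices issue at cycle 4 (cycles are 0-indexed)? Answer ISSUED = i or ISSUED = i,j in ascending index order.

[0] i0+i1  sub+or  -- pair
[1] i2  ld  -- no-port MEM/BR
[2] i3+i4  blt+xor  -- pair
[3] i5+i6  st+sll  -- pair
[4] i7  add  -- WAW r4
[5] i8  xor  -- tail

ISSUED = 7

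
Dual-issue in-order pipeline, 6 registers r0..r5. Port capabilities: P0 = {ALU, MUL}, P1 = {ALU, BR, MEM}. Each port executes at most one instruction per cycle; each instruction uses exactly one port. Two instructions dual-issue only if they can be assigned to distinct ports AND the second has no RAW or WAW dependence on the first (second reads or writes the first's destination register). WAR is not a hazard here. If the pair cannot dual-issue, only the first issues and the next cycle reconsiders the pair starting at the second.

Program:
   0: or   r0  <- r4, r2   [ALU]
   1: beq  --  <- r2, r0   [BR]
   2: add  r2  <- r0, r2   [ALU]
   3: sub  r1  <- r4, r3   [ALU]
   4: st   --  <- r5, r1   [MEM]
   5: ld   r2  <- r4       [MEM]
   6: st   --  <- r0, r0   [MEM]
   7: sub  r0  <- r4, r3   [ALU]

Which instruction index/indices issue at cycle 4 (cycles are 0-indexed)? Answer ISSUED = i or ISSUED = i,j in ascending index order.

  cy0 -> i0 (or.ALU) RAW r0
  cy1 -> i1+i2 (beq.BR+add.ALU) dual
  cy2 -> i3 (sub.ALU) RAW r1
  cy3 -> i4 (st.MEM) no-port MEM/MEM
  cy4 -> i5 (ld.MEM) no-port MEM/MEM
  cy5 -> i6+i7 (st.MEM+sub.ALU) dual

ISSUED = 5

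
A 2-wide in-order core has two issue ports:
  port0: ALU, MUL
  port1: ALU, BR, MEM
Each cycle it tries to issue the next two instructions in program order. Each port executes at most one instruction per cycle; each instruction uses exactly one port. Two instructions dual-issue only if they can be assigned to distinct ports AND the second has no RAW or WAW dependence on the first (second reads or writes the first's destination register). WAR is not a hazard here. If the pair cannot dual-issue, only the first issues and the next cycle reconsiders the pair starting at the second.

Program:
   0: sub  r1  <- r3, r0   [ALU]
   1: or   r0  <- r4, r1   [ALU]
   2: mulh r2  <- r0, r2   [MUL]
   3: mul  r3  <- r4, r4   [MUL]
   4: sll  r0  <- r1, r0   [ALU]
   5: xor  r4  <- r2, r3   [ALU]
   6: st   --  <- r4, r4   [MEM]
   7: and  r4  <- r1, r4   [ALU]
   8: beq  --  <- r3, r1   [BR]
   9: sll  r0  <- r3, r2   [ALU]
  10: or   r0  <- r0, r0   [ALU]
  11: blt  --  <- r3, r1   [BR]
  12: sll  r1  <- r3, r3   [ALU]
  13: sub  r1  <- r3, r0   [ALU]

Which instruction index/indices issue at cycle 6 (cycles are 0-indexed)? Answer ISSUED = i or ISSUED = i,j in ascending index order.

t=0 i0:sub.ALU ; RAW r1
t=1 i1:or.ALU ; RAW r0
t=2 i2:mulh.MUL ; no-port MUL/MUL
t=3 i3+i4:mul.MUL+sll.ALU ; dual
t=4 i5:xor.ALU ; RAW r4
t=5 i6+i7:st.MEM+and.ALU ; dual
t=6 i8+i9:beq.BR+sll.ALU ; dual
t=7 i10+i11:or.ALU+blt.BR ; dual
t=8 i12:sll.ALU ; WAW r1
t=9 i13:sub.ALU ; tail

ISSUED = 8,9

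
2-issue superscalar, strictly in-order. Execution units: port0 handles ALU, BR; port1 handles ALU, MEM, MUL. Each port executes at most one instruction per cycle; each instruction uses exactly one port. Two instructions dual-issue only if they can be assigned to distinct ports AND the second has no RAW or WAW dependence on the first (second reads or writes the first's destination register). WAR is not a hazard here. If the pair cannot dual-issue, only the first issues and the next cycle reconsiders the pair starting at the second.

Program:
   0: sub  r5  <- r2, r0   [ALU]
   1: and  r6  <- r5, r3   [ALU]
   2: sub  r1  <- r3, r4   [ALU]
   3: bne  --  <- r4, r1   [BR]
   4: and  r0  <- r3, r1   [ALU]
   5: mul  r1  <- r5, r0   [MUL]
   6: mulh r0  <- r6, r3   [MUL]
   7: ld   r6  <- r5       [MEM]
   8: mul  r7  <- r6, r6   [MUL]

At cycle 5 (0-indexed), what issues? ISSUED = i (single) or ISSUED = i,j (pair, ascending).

ISSUED = 7

  cy0 -> i0 (sub) RAW r5
  cy1 -> i1&i2 (and sub) 2-wide
  cy2 -> i3&i4 (bne and) 2-wide
  cy3 -> i5 (mul) no-port MUL/MUL
  cy4 -> i6 (mulh) no-port MUL/MEM
  cy5 -> i7 (ld) no-port MEM/MUL
  cy6 -> i8 (mul) tail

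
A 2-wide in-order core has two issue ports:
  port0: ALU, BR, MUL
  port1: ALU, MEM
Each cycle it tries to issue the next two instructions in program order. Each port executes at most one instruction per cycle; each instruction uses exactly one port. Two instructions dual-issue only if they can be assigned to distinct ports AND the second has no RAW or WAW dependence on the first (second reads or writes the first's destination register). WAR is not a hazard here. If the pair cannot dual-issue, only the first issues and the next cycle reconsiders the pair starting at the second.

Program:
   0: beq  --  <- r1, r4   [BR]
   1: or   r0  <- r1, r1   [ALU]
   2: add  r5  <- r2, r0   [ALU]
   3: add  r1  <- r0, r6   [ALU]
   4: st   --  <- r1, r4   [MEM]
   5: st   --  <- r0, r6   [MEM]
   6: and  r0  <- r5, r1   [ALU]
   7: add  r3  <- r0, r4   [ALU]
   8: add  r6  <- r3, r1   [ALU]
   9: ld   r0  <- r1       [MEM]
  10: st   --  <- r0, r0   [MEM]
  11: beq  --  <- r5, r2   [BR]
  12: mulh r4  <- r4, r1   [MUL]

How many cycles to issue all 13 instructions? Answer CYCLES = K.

c0: i0+i1 beq or  2-wide
c1: i2+i3 add add  2-wide
c2: i4 st  no-port MEM/MEM
c3: i5+i6 st and  2-wide
c4: i7 add  RAW r3
c5: i8+i9 add ld  2-wide
c6: i10+i11 st beq  2-wide
c7: i12 mulh  tail

CYCLES = 8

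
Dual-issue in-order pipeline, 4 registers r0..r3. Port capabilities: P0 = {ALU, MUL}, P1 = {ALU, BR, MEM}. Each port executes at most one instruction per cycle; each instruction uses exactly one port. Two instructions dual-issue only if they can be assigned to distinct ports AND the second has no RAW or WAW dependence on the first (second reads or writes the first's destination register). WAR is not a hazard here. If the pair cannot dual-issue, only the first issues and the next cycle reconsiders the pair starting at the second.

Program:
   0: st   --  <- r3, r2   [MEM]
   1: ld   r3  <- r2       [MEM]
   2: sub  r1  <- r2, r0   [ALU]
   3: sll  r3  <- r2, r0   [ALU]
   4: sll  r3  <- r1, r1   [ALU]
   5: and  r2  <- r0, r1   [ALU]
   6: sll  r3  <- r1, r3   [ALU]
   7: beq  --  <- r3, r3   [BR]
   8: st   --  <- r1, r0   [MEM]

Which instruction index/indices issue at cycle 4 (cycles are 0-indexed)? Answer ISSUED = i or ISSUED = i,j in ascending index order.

t=0 i0:st.MEM ; no-port MEM/MEM
t=1 i1&i2:ld.MEM+sub.ALU ; 2-wide
t=2 i3:sll.ALU ; WAW r3
t=3 i4&i5:sll.ALU+and.ALU ; 2-wide
t=4 i6:sll.ALU ; RAW r3
t=5 i7:beq.BR ; no-port BR/MEM
t=6 i8:st.MEM ; tail

ISSUED = 6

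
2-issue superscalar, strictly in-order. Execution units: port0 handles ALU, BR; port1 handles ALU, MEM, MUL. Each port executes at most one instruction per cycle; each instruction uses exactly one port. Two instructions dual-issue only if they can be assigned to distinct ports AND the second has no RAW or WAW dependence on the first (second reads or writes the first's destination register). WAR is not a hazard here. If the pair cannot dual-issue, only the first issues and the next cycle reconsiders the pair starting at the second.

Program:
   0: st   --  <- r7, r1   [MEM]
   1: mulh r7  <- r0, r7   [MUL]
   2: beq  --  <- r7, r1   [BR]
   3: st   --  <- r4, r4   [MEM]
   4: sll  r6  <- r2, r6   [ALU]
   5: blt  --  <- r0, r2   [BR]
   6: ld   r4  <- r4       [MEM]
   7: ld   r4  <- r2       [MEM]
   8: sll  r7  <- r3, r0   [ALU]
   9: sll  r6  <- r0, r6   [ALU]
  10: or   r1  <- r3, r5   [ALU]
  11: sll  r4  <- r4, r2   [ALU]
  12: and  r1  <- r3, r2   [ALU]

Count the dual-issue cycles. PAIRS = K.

#0 head=0: st.MEM i0 no-port MEM/MUL
#1 head=1: mulh.MUL i1 RAW r7
#2 head=2: beq.BR;st.MEM i2&i3 dual
#3 head=4: sll.ALU;blt.BR i4&i5 dual
#4 head=6: ld.MEM i6 no-port MEM/MEM
#5 head=7: ld.MEM;sll.ALU i7&i8 dual
#6 head=9: sll.ALU;or.ALU i9&i10 dual
#7 head=11: sll.ALU;and.ALU i11&i12 dual

PAIRS = 5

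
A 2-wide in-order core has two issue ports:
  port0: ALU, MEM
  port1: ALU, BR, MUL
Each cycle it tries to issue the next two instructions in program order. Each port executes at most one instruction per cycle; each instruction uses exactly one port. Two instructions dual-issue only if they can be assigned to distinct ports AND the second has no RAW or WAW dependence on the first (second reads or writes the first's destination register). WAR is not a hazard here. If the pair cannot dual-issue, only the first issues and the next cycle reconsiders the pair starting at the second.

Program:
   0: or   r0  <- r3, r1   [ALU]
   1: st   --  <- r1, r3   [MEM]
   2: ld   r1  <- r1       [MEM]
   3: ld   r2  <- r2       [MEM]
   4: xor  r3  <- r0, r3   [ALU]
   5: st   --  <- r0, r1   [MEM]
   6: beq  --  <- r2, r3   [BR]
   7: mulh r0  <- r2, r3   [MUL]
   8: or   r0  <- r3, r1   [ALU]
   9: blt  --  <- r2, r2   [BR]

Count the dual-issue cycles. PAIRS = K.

PAIRS = 4

  cy0 -> i0&i1 (or.ALU;st.MEM) pair
  cy1 -> i2 (ld.MEM) no-port MEM/MEM
  cy2 -> i3&i4 (ld.MEM;xor.ALU) pair
  cy3 -> i5&i6 (st.MEM;beq.BR) pair
  cy4 -> i7 (mulh.MUL) WAW r0
  cy5 -> i8&i9 (or.ALU;blt.BR) pair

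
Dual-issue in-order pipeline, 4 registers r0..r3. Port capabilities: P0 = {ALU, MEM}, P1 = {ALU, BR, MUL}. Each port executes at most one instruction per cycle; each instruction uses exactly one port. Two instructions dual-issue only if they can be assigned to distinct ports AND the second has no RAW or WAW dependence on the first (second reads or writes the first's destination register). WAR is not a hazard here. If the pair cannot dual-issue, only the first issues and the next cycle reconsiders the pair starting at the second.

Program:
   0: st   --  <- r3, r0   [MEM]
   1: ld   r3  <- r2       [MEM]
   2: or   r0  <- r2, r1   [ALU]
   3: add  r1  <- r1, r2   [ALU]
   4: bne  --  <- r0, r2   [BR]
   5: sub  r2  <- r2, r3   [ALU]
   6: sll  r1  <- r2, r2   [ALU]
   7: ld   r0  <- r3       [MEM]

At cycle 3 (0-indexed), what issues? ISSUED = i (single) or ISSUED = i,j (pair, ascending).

0. st.MEM @i0  | no-port MEM/MEM
1. ld.MEM+or.ALU @i1+i2  | dual
2. add.ALU+bne.BR @i3+i4  | dual
3. sub.ALU @i5  | RAW r2
4. sll.ALU+ld.MEM @i6+i7  | dual

ISSUED = 5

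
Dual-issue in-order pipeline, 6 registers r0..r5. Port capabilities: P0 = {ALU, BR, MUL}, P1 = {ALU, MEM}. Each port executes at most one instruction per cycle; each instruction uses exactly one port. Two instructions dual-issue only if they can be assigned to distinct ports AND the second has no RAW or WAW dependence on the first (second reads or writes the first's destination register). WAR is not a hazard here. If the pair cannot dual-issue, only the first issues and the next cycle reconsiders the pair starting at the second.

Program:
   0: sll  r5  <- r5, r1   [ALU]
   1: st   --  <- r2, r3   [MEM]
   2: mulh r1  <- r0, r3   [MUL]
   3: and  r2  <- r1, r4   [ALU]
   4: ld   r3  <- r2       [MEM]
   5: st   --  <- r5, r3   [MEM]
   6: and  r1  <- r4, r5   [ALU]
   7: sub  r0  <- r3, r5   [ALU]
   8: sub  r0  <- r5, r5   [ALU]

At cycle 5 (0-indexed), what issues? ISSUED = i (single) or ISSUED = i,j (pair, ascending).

  cy0 -> i0/i1 (sll.ALU/st.MEM) dual
  cy1 -> i2 (mulh.MUL) RAW r1
  cy2 -> i3 (and.ALU) RAW r2
  cy3 -> i4 (ld.MEM) no-port MEM/MEM
  cy4 -> i5/i6 (st.MEM/and.ALU) dual
  cy5 -> i7 (sub.ALU) WAW r0
  cy6 -> i8 (sub.ALU) tail

ISSUED = 7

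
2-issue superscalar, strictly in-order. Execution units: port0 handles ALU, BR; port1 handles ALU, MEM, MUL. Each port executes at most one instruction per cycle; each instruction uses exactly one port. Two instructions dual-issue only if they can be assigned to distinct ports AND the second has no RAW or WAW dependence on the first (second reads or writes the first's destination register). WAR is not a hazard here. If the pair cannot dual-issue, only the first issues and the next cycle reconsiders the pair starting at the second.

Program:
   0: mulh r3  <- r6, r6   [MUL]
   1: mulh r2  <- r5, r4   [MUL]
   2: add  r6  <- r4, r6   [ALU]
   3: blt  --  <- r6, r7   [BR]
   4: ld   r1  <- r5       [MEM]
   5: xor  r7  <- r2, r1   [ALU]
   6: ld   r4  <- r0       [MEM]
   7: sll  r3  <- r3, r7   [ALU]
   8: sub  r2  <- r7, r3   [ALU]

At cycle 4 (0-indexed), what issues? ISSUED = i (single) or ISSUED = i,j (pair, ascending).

ISSUED = 7

0. mulh @i0  | no-port MUL/MUL
1. mulh;add @i1/i2  | pair
2. blt;ld @i3/i4  | pair
3. xor;ld @i5/i6  | pair
4. sll @i7  | RAW r3
5. sub @i8  | tail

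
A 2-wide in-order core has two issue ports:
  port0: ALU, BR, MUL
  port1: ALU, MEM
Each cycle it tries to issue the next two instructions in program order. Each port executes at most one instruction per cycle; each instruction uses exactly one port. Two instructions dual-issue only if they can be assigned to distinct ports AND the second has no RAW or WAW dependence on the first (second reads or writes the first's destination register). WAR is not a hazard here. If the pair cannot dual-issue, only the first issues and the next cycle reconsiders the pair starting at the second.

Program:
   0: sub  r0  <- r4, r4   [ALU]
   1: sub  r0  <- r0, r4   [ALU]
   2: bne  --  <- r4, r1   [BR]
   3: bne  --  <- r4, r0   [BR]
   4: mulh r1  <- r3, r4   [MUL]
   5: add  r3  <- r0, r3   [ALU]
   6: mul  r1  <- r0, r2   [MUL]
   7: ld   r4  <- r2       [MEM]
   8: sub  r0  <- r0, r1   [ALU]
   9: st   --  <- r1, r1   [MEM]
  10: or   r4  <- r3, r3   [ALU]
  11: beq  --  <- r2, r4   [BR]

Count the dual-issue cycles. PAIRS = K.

PAIRS = 4

c0: i0 sub.ALU  RAW+WAW r0
c1: i1,i2 sub.ALU bne.BR  dual
c2: i3 bne.BR  no-port BR/MUL
c3: i4,i5 mulh.MUL add.ALU  dual
c4: i6,i7 mul.MUL ld.MEM  dual
c5: i8,i9 sub.ALU st.MEM  dual
c6: i10 or.ALU  RAW r4
c7: i11 beq.BR  tail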